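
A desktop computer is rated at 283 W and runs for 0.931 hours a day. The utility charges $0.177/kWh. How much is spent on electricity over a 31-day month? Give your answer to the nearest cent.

$1.45

Energy = 283 W × 0.931 h/day × 31 days = 8,168 Wh = 8.168 kWh
Cost = 8.168 kWh × $0.177/kWh = $1.45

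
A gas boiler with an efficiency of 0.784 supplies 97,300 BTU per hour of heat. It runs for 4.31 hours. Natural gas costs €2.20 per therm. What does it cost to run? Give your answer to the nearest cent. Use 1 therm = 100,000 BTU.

Heat delivered = 97,300 BTU/h × 4.31 h = 419,363 BTU
Gas input = 419,363 / 0.784 = 534,902 BTU
= 534,902 / 100,000 = 5.349 therm
Cost = 5.349 × €2.20/therm = €11.77

€11.77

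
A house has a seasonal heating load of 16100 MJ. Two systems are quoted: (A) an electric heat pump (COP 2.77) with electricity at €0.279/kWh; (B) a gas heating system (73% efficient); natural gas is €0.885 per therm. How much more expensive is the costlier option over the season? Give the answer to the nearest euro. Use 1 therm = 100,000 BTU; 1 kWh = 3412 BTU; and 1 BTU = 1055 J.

€265

Heat load = 16100 MJ = 16,100,000,000 J / 1055 = 15,260,664 BTU
Gas: input = 15,260,664 / 0.73 = 20,905,019 BTU = 209.1 therm → 209.1 × €0.885 = €185.01
Heat pump: 15,260,664 BTU / 3412 = 4,473 kWh heat; / 2.77 = 1,615 kWh in → × €0.279 = €450.49
Difference = |€185.01 − €450.49| = €265.48 ≈ €265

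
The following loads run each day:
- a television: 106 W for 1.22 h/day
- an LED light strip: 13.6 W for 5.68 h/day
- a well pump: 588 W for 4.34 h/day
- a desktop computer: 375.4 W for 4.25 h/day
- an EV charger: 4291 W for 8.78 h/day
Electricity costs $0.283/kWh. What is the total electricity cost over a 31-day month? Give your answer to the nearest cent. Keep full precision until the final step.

$368.72

television: 106 W × 1.22 h × 31 d = 4,009 Wh = 4.009 kWh
LED light strip: 13.6 W × 5.68 h × 31 d = 2,395 Wh = 2.395 kWh
well pump: 588 W × 4.34 h × 31 d = 79,110 Wh = 79.11 kWh
desktop computer: 375.4 W × 4.25 h × 31 d = 49,459 Wh = 49.46 kWh
EV charger: 4291 W × 8.78 h × 31 d = 1,167,924 Wh = 1,168 kWh
Total energy = 4.009 + 2.395 + 79.11 + 49.46 + 1,168 = 1,303 kWh
Cost = 1,303 kWh × $0.283 = $368.72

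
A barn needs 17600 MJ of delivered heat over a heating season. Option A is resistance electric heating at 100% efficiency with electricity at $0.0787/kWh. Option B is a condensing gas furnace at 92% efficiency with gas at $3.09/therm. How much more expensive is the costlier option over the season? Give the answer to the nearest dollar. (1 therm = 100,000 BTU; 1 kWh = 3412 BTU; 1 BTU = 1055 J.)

Heat load = 17600 MJ = 17,600,000,000 J / 1055 = 16,682,464 BTU
Gas: input = 16,682,464 / 0.92 = 18,133,114 BTU = 181.3 therm → 181.3 × $3.09 = $560.31
Electric: 16,682,464 BTU / 3412 = 4,889 kWh → × $0.0787 = $384.79
Difference = |$560.31 − $384.79| = $175.52 ≈ $176

$176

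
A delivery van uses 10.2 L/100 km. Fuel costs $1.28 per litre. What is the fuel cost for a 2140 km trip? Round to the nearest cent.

$279.40

Fuel = 10.2 L/100 km × 2140 km / 100 = 218.3 L
Cost = 218.3 L × $1.28/L = $279.40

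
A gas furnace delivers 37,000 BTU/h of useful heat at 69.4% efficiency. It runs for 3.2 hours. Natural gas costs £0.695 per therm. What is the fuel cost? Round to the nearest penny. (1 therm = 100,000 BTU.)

Heat delivered = 37,000 BTU/h × 3.2 h = 118,400 BTU
Gas input = 118,400 / 0.694 = 170,605 BTU
= 170,605 / 100,000 = 1.706 therm
Cost = 1.706 × £0.695/therm = £1.19

£1.19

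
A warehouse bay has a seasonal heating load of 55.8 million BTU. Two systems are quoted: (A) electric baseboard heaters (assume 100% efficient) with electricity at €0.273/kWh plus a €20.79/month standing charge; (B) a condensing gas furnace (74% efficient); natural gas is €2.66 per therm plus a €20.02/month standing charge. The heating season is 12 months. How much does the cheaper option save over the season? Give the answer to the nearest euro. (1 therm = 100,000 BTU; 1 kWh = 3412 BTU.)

€2468

Heat load = 55.8 × 10⁶ BTU = 55,800,000 BTU
Gas: input = 55,800,000 / 0.74 = 75,405,405 BTU = 754.1 therm → 754.1 × €2.66 = €2,005.78; + 12 × €20.02 standing = €2,246.02
Electric: 55,800,000 BTU / 3412 = 16,350 kWh → × €0.273 = €4,464.65; + 12 × €20.79 standing = €4,714.13
Difference = |€2,246.02 − €4,714.13| = €2,468.11 ≈ €2468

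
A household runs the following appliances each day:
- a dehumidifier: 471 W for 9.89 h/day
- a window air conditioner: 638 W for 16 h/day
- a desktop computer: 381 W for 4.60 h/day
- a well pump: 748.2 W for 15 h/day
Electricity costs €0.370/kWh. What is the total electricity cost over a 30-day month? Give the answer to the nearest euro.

dehumidifier: 471 W × 9.89 h × 30 d = 139,746 Wh = 139.7 kWh
window air conditioner: 638 W × 16 h × 30 d = 306,240 Wh = 306.2 kWh
desktop computer: 381 W × 4.60 h × 30 d = 52,578 Wh = 52.58 kWh
well pump: 748.2 W × 15 h × 30 d = 336,690 Wh = 336.7 kWh
Total energy = 139.7 + 306.2 + 52.58 + 336.7 = 835.3 kWh
Cost = 835.3 kWh × €0.370 = €309.04 ≈ €309

€309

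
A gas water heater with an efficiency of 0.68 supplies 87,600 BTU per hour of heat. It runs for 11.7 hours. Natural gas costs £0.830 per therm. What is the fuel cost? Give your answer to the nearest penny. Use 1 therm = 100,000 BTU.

£12.51

Heat delivered = 87,600 BTU/h × 11.7 h = 1,024,920 BTU
Gas input = 1,024,920 / 0.68 = 1,507,235 BTU
= 1,507,235 / 100,000 = 15.07 therm
Cost = 15.07 × £0.830/therm = £12.51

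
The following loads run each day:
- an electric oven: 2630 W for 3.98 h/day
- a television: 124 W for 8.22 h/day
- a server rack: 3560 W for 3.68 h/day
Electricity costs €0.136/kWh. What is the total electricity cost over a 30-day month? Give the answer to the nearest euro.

electric oven: 2630 W × 3.98 h × 30 d = 314,022 Wh = 314 kWh
television: 124 W × 8.22 h × 30 d = 30,578 Wh = 30.58 kWh
server rack: 3560 W × 3.68 h × 30 d = 393,024 Wh = 393 kWh
Total energy = 314 + 30.58 + 393 = 737.6 kWh
Cost = 737.6 kWh × €0.136 = €100.32 ≈ €100

€100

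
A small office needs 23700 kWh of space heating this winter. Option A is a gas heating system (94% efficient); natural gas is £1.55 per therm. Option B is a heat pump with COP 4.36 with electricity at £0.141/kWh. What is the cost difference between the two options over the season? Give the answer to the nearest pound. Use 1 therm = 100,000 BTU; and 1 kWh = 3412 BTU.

Heat load = 23700 kWh × 3412 = 80,864,400 BTU
Gas: input = 80,864,400 / 0.94 = 86,025,957 BTU = 860.3 therm → 860.3 × £1.55 = £1,333.40
Heat pump: 80,864,400 BTU / 3412 = 23,700 kWh heat; / 4.36 = 5,436 kWh in → × £0.141 = £766.44
Difference = |£1,333.40 − £766.44| = £566.96 ≈ £567

£567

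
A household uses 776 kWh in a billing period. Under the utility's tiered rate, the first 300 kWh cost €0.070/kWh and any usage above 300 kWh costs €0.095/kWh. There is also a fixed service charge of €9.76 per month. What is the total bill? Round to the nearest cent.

€75.98

First 300 kWh × €0.070 = €21.00
Remaining 476 kWh × €0.095 = €45.22
Energy charge = €66.22; + service €9.76 = €75.98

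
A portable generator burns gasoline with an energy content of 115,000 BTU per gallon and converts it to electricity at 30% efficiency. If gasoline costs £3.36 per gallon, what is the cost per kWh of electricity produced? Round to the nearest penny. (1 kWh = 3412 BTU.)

Electrical output per gallon = 115,000 BTU × 0.30 / 3412 BTU/kWh = 10.11 kWh
Cost per kWh = £3.36 / 10.11 kWh = £0.332

£0.33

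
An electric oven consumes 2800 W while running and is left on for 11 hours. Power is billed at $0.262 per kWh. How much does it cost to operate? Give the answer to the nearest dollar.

$8

Energy = 2800 W × 11 h = 30,800 Wh = 30.8 kWh
Cost = 30.8 kWh × $0.262/kWh = $8.07 ≈ $8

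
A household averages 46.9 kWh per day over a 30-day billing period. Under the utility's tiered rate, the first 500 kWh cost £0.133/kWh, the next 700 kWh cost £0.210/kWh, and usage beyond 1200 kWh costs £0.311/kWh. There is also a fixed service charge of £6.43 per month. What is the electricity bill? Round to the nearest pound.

£284

Usage = 46.9 kWh/day × 30 days = 1407 kWh
First 500 kWh × £0.133 = £66.50
Next 700 kWh × £0.210 = £147.00
Remaining 207 kWh × £0.311 = £64.38
Energy charge = £277.88; + service £6.43 = £284.31 ≈ £284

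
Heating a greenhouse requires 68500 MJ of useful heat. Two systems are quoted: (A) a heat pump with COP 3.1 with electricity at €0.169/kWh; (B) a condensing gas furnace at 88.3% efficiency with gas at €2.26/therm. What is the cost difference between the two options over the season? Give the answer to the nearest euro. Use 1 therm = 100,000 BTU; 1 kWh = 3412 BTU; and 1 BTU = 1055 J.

€624

Heat load = 68500 MJ = 68,500,000,000 J / 1055 = 64,928,910 BTU
Gas: input = 64,928,910 / 0.883 = 73,532,174 BTU = 735.3 therm → 735.3 × €2.26 = €1,661.83
Heat pump: 64,928,910 BTU / 3412 = 19,030 kWh heat; / 3.1 = 6,139 kWh in → × €0.169 = €1,037.42
Difference = |€1,661.83 − €1,037.42| = €624.41 ≈ €624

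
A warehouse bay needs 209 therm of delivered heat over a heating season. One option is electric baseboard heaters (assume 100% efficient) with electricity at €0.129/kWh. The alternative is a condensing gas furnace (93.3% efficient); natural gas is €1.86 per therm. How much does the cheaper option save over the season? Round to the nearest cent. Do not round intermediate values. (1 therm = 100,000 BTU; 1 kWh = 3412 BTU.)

€373.53

Heat load = 209 therm × 100,000 = 20,900,000 BTU
Gas: input = 20,900,000 / 0.933 = 22,400,857 BTU = 224 therm → 224 × €1.86 = €416.66
Electric: 20,900,000 BTU / 3412 = 6,125 kWh → × €0.129 = €790.18
Difference = |€416.66 − €790.18| = €373.53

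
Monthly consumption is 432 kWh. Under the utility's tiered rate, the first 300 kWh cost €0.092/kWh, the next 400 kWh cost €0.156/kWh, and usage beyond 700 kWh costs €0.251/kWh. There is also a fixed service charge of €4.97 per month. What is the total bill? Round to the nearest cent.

€53.16

First 300 kWh × €0.092 = €27.60
Next 132 kWh × €0.156 = €20.59
Remaining tier: 0 kWh (not reached)
Energy charge = €48.19; + service €4.97 = €53.16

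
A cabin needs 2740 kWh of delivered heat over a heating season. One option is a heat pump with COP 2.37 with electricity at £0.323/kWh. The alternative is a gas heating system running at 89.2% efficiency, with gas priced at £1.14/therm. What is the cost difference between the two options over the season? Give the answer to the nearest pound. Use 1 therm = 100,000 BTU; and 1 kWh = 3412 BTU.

Heat load = 2740 kWh × 3412 = 9,348,880 BTU
Gas: input = 9,348,880 / 0.892 = 10,480,807 BTU = 104.8 therm → 104.8 × £1.14 = £119.48
Heat pump: 9,348,880 BTU / 3412 = 2,740 kWh heat; / 2.37 = 1,156 kWh in → × £0.323 = £373.43
Difference = |£119.48 − £373.43| = £253.94 ≈ £254

£254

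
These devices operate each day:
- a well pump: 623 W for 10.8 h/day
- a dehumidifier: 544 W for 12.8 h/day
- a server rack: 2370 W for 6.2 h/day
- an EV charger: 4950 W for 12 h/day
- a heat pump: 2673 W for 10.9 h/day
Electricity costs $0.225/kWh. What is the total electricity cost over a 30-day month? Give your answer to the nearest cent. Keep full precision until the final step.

well pump: 623 W × 10.8 h × 30 d = 201,852 Wh = 201.9 kWh
dehumidifier: 544 W × 12.8 h × 30 d = 208,896 Wh = 208.9 kWh
server rack: 2370 W × 6.2 h × 30 d = 440,820 Wh = 440.8 kWh
EV charger: 4950 W × 12 h × 30 d = 1,782,000 Wh = 1,782 kWh
heat pump: 2673 W × 10.9 h × 30 d = 874,071 Wh = 874.1 kWh
Total energy = 201.9 + 208.9 + 440.8 + 1,782 + 874.1 = 3,508 kWh
Cost = 3,508 kWh × $0.225 = $789.22

$789.22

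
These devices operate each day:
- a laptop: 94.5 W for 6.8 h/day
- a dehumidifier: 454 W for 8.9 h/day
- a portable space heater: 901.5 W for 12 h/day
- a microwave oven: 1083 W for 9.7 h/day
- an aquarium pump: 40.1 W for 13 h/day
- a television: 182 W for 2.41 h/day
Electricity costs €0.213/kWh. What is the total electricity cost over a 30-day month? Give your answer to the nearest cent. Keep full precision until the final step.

laptop: 94.5 W × 6.8 h × 30 d = 19,278 Wh = 19.28 kWh
dehumidifier: 454 W × 8.9 h × 30 d = 121,218 Wh = 121.2 kWh
portable space heater: 901.5 W × 12 h × 30 d = 324,540 Wh = 324.5 kWh
microwave oven: 1083 W × 9.7 h × 30 d = 315,153 Wh = 315.2 kWh
aquarium pump: 40.1 W × 13 h × 30 d = 15,639 Wh = 15.64 kWh
television: 182 W × 2.41 h × 30 d = 13,159 Wh = 13.16 kWh
Total energy = 19.28 + 121.2 + 324.5 + 315.2 + 15.64 + 13.16 = 809 kWh
Cost = 809 kWh × €0.213 = €172.31

€172.31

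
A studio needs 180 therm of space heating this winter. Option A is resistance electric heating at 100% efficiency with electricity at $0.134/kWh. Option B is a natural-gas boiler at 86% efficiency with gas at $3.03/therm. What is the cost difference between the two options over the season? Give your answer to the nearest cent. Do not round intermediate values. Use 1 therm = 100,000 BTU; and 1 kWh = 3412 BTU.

$72.73

Heat load = 180 therm × 100,000 = 18,000,000 BTU
Gas: input = 18,000,000 / 0.86 = 20,930,233 BTU = 209.3 therm → 209.3 × $3.03 = $634.19
Electric: 18,000,000 BTU / 3412 = 5,275 kWh → × $0.134 = $706.92
Difference = |$634.19 − $706.92| = $72.73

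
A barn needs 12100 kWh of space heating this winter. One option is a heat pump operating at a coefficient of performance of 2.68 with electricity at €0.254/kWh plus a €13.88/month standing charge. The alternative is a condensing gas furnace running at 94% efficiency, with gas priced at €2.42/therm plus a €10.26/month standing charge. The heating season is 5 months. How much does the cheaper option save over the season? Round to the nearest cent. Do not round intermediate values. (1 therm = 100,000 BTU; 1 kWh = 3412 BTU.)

Heat load = 12100 kWh × 3412 = 41,285,200 BTU
Gas: input = 41,285,200 / 0.94 = 43,920,426 BTU = 439.2 therm → 439.2 × €2.42 = €1,062.87; + 5 × €10.26 standing = €1,114.17
Heat pump: 41,285,200 BTU / 3412 = 12,100 kWh heat; / 2.68 = 4,515 kWh in → × €0.254 = €1,146.79; + 5 × €13.88 standing = €1,216.19
Difference = |€1,114.17 − €1,216.19| = €102.02

€102.02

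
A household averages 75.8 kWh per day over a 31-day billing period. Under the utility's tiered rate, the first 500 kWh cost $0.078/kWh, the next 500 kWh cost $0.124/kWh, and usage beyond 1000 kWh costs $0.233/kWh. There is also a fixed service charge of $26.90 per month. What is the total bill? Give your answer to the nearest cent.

Usage = 75.8 kWh/day × 31 days = 2349.8 kWh
First 500 kWh × $0.078 = $39.00
Next 500 kWh × $0.124 = $62.00
Remaining 1349.8 kWh × $0.233 = $314.50
Energy charge = $415.50; + service $26.90 = $442.40

$442.40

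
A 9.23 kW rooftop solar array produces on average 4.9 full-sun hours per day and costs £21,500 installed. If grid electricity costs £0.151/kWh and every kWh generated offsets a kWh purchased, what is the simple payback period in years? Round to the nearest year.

9 years

Daily generation = 9.23 kW × 4.9 h = 45.23 kWh
Annual generation = 45.23 × 365 = 16508 kWh
Annual savings = 16508 × £0.151 = £2,492.69
Payback = £21,500 / £2,492.69 = 8.63 years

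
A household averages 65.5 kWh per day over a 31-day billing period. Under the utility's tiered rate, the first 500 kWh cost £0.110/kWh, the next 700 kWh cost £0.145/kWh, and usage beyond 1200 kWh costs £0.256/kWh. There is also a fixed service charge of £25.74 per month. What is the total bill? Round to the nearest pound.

Usage = 65.5 kWh/day × 31 days = 2030.5 kWh
First 500 kWh × £0.110 = £55.00
Next 700 kWh × £0.145 = £101.50
Remaining 830.5 kWh × £0.256 = £212.61
Energy charge = £369.11; + service £25.74 = £394.85 ≈ £395

£395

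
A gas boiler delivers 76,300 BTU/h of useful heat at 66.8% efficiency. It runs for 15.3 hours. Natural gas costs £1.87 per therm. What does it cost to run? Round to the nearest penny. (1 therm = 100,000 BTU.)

£32.68

Heat delivered = 76,300 BTU/h × 15.3 h = 1,167,390 BTU
Gas input = 1,167,390 / 0.668 = 1,747,590 BTU
= 1,747,590 / 100,000 = 17.48 therm
Cost = 17.48 × £1.87/therm = £32.68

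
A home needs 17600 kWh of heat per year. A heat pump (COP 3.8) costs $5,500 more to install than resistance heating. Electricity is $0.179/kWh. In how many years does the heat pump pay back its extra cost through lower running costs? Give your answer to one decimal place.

2.4 years

Resistance: 17600 kWh × $0.179 = $3,150.40/yr
Heat pump: 17600 / 3.8 = 4632 kWh in → × $0.179 = $829.05/yr
Annual savings = $2,321.35
Payback = $5,500 / $2,321.35 = 2.37 years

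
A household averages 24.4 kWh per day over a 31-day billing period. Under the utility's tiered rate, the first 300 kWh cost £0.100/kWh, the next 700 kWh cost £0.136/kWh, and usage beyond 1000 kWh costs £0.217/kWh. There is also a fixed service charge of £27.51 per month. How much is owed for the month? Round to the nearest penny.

£119.58

Usage = 24.4 kWh/day × 31 days = 756.4 kWh
First 300 kWh × £0.100 = £30.00
Next 456.4 kWh × £0.136 = £62.07
Remaining tier: 0 kWh (not reached)
Energy charge = £92.07; + service £27.51 = £119.58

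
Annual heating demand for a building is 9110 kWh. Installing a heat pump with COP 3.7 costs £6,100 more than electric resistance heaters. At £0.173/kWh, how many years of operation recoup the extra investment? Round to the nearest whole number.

5 years

Resistance: 9110 kWh × £0.173 = £1,576.03/yr
Heat pump: 9110 / 3.7 = 2462 kWh in → × £0.173 = £425.95/yr
Annual savings = £1,150.08
Payback = £6,100 / £1,150.08 = 5.3 years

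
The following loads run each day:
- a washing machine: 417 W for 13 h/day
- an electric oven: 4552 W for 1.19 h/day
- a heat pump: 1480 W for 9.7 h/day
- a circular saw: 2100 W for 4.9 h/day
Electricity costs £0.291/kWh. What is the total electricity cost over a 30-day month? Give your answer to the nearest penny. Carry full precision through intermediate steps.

washing machine: 417 W × 13 h × 30 d = 162,630 Wh = 162.6 kWh
electric oven: 4552 W × 1.19 h × 30 d = 162,506 Wh = 162.5 kWh
heat pump: 1480 W × 9.7 h × 30 d = 430,680 Wh = 430.7 kWh
circular saw: 2100 W × 4.9 h × 30 d = 308,700 Wh = 308.7 kWh
Total energy = 162.6 + 162.5 + 430.7 + 308.7 = 1,065 kWh
Cost = 1,065 kWh × £0.291 = £309.77

£309.77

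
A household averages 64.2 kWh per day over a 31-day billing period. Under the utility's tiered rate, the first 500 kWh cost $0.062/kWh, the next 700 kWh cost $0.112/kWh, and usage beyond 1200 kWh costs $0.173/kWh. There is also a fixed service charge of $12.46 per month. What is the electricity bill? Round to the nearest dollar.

$259

Usage = 64.2 kWh/day × 31 days = 1990.2 kWh
First 500 kWh × $0.062 = $31.00
Next 700 kWh × $0.112 = $78.40
Remaining 790.2 kWh × $0.173 = $136.70
Energy charge = $246.10; + service $12.46 = $258.56 ≈ $259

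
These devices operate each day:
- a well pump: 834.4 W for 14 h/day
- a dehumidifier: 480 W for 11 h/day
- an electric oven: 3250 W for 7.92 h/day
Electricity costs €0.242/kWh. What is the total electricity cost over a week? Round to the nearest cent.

€72.34

well pump: 834.4 W × 14 h × 7 d = 81,771 Wh = 81.77 kWh
dehumidifier: 480 W × 11 h × 7 d = 36,960 Wh = 36.96 kWh
electric oven: 3250 W × 7.92 h × 7 d = 180,180 Wh = 180.2 kWh
Total energy = 81.77 + 36.96 + 180.2 = 298.9 kWh
Cost = 298.9 kWh × €0.242 = €72.34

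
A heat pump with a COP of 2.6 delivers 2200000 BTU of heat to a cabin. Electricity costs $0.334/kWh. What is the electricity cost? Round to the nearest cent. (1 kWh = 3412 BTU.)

Heat delivered = 2,200,000 BTU / 3412 = 644.8 kWh
Electrical input = 644.8 kWh / 2.6 = 248 kWh
Cost = 248 × $0.334/kWh = $82.83

$82.83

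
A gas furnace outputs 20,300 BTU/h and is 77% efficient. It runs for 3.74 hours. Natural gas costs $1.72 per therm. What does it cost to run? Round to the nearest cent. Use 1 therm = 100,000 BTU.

Heat delivered = 20,300 BTU/h × 3.74 h = 75,922 BTU
Gas input = 75,922 / 0.77 = 98,600 BTU
= 98,600 / 100,000 = 0.986 therm
Cost = 0.986 × $1.72/therm = $1.70

$1.70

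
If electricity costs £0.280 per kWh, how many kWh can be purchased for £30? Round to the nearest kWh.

107 kWh

£30 / £0.280 per kWh = 107.1 kWh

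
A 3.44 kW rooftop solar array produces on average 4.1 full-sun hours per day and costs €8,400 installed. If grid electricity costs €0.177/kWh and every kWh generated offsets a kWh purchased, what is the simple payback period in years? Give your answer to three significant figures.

9.22 years

Daily generation = 3.44 kW × 4.1 h = 14.1 kWh
Annual generation = 14.1 × 365 = 5148 kWh
Annual savings = 5148 × €0.177 = €911.19
Payback = €8,400 / €911.19 = 9.22 years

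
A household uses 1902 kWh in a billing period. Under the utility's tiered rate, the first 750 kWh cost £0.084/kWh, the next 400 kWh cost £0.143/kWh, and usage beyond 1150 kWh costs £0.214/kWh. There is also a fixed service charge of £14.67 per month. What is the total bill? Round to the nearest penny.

£295.80

First 750 kWh × £0.084 = £63.00
Next 400 kWh × £0.143 = £57.20
Remaining 752 kWh × £0.214 = £160.93
Energy charge = £281.13; + service £14.67 = £295.80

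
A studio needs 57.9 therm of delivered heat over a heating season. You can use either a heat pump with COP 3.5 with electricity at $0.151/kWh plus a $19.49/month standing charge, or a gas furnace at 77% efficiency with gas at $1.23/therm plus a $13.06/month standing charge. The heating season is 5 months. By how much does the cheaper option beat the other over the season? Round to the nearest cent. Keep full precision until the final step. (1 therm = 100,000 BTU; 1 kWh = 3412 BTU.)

$12.87

Heat load = 57.9 therm × 100,000 = 5,790,000 BTU
Gas: input = 5,790,000 / 0.77 = 7,519,481 BTU = 75.19 therm → 75.19 × $1.23 = $92.49; + 5 × $13.06 standing = $157.79
Heat pump: 5,790,000 BTU / 3412 = 1,697 kWh heat; / 3.5 = 484.8 kWh in → × $0.151 = $73.21; + 5 × $19.49 standing = $170.66
Difference = |$157.79 − $170.66| = $12.87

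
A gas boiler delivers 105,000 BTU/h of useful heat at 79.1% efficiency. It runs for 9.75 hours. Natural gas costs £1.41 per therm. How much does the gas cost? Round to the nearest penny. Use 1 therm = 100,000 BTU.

£18.25

Heat delivered = 105,000 BTU/h × 9.75 h = 1,023,750 BTU
Gas input = 1,023,750 / 0.791 = 1,294,248 BTU
= 1,294,248 / 100,000 = 12.94 therm
Cost = 12.94 × £1.41/therm = £18.25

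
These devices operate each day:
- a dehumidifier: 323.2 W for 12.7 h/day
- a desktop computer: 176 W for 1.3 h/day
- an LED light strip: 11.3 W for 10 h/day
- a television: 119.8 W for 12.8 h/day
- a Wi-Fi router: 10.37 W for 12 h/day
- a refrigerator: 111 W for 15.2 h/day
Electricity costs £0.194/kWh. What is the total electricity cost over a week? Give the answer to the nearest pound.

£11

dehumidifier: 323.2 W × 12.7 h × 7 d = 28,732 Wh = 28.73 kWh
desktop computer: 176 W × 1.3 h × 7 d = 1,602 Wh = 1.602 kWh
LED light strip: 11.3 W × 10 h × 7 d = 791 Wh = 0.791 kWh
television: 119.8 W × 12.8 h × 7 d = 10,734 Wh = 10.73 kWh
Wi-Fi router: 10.37 W × 12 h × 7 d = 871 Wh = 0.8711 kWh
refrigerator: 111 W × 15.2 h × 7 d = 11,810 Wh = 11.81 kWh
Total energy = 28.73 + 1.602 + 0.791 + 10.73 + 0.8711 + 11.81 = 54.54 kWh
Cost = 54.54 kWh × £0.194 = £10.58 ≈ £11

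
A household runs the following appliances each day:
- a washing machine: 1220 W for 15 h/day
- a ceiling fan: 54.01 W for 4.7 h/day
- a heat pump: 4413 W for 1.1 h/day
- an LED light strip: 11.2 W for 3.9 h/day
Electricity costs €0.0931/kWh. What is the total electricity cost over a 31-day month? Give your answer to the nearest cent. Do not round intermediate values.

€67.68

washing machine: 1220 W × 15 h × 31 d = 567,300 Wh = 567.3 kWh
ceiling fan: 54.01 W × 4.7 h × 31 d = 7,869 Wh = 7.869 kWh
heat pump: 4413 W × 1.1 h × 31 d = 150,483 Wh = 150.5 kWh
LED light strip: 11.2 W × 3.9 h × 31 d = 1,354 Wh = 1.354 kWh
Total energy = 567.3 + 7.869 + 150.5 + 1.354 = 727 kWh
Cost = 727 kWh × €0.0931 = €67.68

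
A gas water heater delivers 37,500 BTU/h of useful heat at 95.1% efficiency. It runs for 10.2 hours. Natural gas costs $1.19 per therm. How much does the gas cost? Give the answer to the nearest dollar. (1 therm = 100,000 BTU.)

Heat delivered = 37,500 BTU/h × 10.2 h = 382,500 BTU
Gas input = 382,500 / 0.951 = 402,208 BTU
= 402,208 / 100,000 = 4.022 therm
Cost = 4.022 × $1.19/therm = $4.79 ≈ $5

$5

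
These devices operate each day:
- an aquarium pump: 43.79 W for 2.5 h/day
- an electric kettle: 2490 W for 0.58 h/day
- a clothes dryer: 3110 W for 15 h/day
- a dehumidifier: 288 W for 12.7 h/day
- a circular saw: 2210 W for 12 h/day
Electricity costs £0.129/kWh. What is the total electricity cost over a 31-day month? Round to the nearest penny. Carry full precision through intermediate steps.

aquarium pump: 43.79 W × 2.5 h × 31 d = 3,394 Wh = 3.394 kWh
electric kettle: 2490 W × 0.58 h × 31 d = 44,770 Wh = 44.77 kWh
clothes dryer: 3110 W × 15 h × 31 d = 1,446,150 Wh = 1,446 kWh
dehumidifier: 288 W × 12.7 h × 31 d = 113,386 Wh = 113.4 kWh
circular saw: 2210 W × 12 h × 31 d = 822,120 Wh = 822.1 kWh
Total energy = 3.394 + 44.77 + 1,446 + 113.4 + 822.1 = 2,430 kWh
Cost = 2,430 kWh × £0.129 = £313.45

£313.45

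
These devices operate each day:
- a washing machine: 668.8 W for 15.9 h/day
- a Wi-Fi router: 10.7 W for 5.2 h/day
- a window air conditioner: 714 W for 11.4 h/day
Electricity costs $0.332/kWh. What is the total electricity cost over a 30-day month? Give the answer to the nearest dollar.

$188

washing machine: 668.8 W × 15.9 h × 30 d = 319,018 Wh = 319 kWh
Wi-Fi router: 10.7 W × 5.2 h × 30 d = 1,669 Wh = 1.669 kWh
window air conditioner: 714 W × 11.4 h × 30 d = 244,188 Wh = 244.2 kWh
Total energy = 319 + 1.669 + 244.2 = 564.9 kWh
Cost = 564.9 kWh × $0.332 = $187.54 ≈ $188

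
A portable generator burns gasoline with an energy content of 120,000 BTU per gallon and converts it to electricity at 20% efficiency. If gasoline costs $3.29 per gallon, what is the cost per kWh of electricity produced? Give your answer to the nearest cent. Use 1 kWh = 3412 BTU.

Electrical output per gallon = 120,000 BTU × 0.20 / 3412 BTU/kWh = 7.034 kWh
Cost per kWh = $3.29 / 7.034 kWh = $0.468

$0.47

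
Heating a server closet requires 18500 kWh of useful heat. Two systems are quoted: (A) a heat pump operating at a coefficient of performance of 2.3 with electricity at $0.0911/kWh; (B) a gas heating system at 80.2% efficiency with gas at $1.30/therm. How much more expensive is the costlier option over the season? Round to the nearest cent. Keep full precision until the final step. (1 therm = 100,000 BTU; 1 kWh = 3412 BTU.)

Heat load = 18500 kWh × 3412 = 63,122,000 BTU
Gas: input = 63,122,000 / 0.802 = 78,705,736 BTU = 787.1 therm → 787.1 × $1.30 = $1,023.17
Heat pump: 63,122,000 BTU / 3412 = 18,500 kWh heat; / 2.3 = 8,043 kWh in → × $0.0911 = $732.76
Difference = |$1,023.17 − $732.76| = $290.41

$290.41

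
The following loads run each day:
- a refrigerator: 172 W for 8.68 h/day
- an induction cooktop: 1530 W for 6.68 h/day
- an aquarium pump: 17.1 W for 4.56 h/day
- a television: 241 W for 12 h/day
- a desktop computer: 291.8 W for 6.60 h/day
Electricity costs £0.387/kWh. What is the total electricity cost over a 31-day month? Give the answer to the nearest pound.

refrigerator: 172 W × 8.68 h × 31 d = 46,282 Wh = 46.28 kWh
induction cooktop: 1530 W × 6.68 h × 31 d = 316,832 Wh = 316.8 kWh
aquarium pump: 17.1 W × 4.56 h × 31 d = 2,417 Wh = 2.417 kWh
television: 241 W × 12 h × 31 d = 89,652 Wh = 89.65 kWh
desktop computer: 291.8 W × 6.60 h × 31 d = 59,702 Wh = 59.7 kWh
Total energy = 46.28 + 316.8 + 2.417 + 89.65 + 59.7 = 514.9 kWh
Cost = 514.9 kWh × £0.387 = £199.26 ≈ £199

£199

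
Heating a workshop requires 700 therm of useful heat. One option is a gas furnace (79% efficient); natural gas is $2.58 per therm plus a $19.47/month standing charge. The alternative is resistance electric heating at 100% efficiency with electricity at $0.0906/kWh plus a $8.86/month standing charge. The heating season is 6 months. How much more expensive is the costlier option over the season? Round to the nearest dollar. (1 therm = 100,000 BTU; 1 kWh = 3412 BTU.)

Heat load = 700 therm × 100,000 = 70,000,000 BTU
Gas: input = 70,000,000 / 0.79 = 88,607,595 BTU = 886.1 therm → 886.1 × $2.58 = $2,286.08; + 6 × $19.47 standing = $2,402.90
Electric: 70,000,000 BTU / 3412 = 20,520 kWh → × $0.0906 = $1,858.73; + 6 × $8.86 standing = $1,911.89
Difference = |$2,402.90 − $1,911.89| = $491.00

$491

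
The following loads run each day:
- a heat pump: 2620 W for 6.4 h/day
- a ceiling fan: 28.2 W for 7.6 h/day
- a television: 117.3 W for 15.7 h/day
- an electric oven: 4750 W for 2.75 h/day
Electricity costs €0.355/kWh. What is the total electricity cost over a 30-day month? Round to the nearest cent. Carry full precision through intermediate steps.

€339.59

heat pump: 2620 W × 6.4 h × 30 d = 503,040 Wh = 503 kWh
ceiling fan: 28.2 W × 7.6 h × 30 d = 6,430 Wh = 6.43 kWh
television: 117.3 W × 15.7 h × 30 d = 55,248 Wh = 55.25 kWh
electric oven: 4750 W × 2.75 h × 30 d = 391,875 Wh = 391.9 kWh
Total energy = 503 + 6.43 + 55.25 + 391.9 = 956.6 kWh
Cost = 956.6 kWh × €0.355 = €339.59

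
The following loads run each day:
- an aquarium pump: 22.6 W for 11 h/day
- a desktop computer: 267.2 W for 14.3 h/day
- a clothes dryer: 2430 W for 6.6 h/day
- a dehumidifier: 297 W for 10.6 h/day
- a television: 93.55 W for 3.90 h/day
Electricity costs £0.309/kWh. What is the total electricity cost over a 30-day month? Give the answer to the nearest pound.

aquarium pump: 22.6 W × 11 h × 30 d = 7,458 Wh = 7.458 kWh
desktop computer: 267.2 W × 14.3 h × 30 d = 114,629 Wh = 114.6 kWh
clothes dryer: 2430 W × 6.6 h × 30 d = 481,140 Wh = 481.1 kWh
dehumidifier: 297 W × 10.6 h × 30 d = 94,446 Wh = 94.45 kWh
television: 93.55 W × 3.90 h × 30 d = 10,945 Wh = 10.95 kWh
Total energy = 7.458 + 114.6 + 481.1 + 94.45 + 10.95 = 708.6 kWh
Cost = 708.6 kWh × £0.309 = £218.96 ≈ £219

£219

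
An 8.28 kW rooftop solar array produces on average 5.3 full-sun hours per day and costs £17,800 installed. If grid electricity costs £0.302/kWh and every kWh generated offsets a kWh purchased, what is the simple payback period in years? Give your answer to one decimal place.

Daily generation = 8.28 kW × 5.3 h = 43.88 kWh
Annual generation = 43.88 × 365 = 16018 kWh
Annual savings = 16018 × £0.302 = £4,837.33
Payback = £17,800 / £4,837.33 = 3.68 years

3.7 years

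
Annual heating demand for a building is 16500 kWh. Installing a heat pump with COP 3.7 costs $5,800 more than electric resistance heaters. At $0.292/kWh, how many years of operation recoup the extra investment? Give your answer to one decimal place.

1.6 years

Resistance: 16500 kWh × $0.292 = $4,818.00/yr
Heat pump: 16500 / 3.7 = 4459 kWh in → × $0.292 = $1,302.16/yr
Annual savings = $3,515.84
Payback = $5,800 / $3,515.84 = 1.65 years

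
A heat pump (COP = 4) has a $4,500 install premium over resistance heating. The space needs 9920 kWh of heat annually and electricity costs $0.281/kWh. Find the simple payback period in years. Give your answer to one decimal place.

Resistance: 9920 kWh × $0.281 = $2,787.52/yr
Heat pump: 9920 / 4 = 2480 kWh in → × $0.281 = $696.88/yr
Annual savings = $2,090.64
Payback = $4,500 / $2,090.64 = 2.15 years

2.2 years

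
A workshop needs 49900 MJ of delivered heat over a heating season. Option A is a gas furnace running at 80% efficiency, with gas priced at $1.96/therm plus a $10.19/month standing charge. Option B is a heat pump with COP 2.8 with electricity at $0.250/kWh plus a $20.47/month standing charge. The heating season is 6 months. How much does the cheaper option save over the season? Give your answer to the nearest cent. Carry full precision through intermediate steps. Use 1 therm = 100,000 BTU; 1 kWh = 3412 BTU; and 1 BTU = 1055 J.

Heat load = 49900 MJ = 49,900,000,000 J / 1055 = 47,298,578 BTU
Gas: input = 47,298,578 / 0.80 = 59,123,223 BTU = 591.2 therm → 591.2 × $1.96 = $1,158.82; + 6 × $10.19 standing = $1,219.96
Heat pump: 47,298,578 BTU / 3412 = 13,860 kWh heat; / 2.8 = 4,951 kWh in → × $0.250 = $1,237.72; + 6 × $20.47 standing = $1,360.54
Difference = |$1,219.96 − $1,360.54| = $140.58

$140.58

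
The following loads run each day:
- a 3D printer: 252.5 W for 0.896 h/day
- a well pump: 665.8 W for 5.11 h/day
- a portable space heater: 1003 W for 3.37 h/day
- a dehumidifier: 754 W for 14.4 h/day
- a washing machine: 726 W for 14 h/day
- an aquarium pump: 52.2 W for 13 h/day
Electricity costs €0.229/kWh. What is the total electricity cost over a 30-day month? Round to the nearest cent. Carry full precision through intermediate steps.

€197.23

3D printer: 252.5 W × 0.896 h × 30 d = 6,787 Wh = 6.787 kWh
well pump: 665.8 W × 5.11 h × 30 d = 102,067 Wh = 102.1 kWh
portable space heater: 1003 W × 3.37 h × 30 d = 101,403 Wh = 101.4 kWh
dehumidifier: 754 W × 14.4 h × 30 d = 325,728 Wh = 325.7 kWh
washing machine: 726 W × 14 h × 30 d = 304,920 Wh = 304.9 kWh
aquarium pump: 52.2 W × 13 h × 30 d = 20,358 Wh = 20.36 kWh
Total energy = 6.787 + 102.1 + 101.4 + 325.7 + 304.9 + 20.36 = 861.3 kWh
Cost = 861.3 kWh × €0.229 = €197.23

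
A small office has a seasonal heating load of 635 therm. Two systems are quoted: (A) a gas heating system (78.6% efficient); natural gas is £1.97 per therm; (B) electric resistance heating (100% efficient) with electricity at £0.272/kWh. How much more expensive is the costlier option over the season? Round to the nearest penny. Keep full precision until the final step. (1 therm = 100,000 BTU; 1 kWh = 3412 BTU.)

£3470.59

Heat load = 635 therm × 100,000 = 63,500,000 BTU
Gas: input = 63,500,000 / 0.786 = 80,788,804 BTU = 807.9 therm → 807.9 × £1.97 = £1,591.54
Electric: 63,500,000 BTU / 3412 = 18,610 kWh → × £0.272 = £5,062.13
Difference = |£1,591.54 − £5,062.13| = £3,470.59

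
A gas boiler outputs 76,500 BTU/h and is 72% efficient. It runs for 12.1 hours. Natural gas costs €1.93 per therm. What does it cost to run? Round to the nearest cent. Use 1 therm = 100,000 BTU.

Heat delivered = 76,500 BTU/h × 12.1 h = 925,650 BTU
Gas input = 925,650 / 0.72 = 1,285,625 BTU
= 1,285,625 / 100,000 = 12.86 therm
Cost = 12.86 × €1.93/therm = €24.81

€24.81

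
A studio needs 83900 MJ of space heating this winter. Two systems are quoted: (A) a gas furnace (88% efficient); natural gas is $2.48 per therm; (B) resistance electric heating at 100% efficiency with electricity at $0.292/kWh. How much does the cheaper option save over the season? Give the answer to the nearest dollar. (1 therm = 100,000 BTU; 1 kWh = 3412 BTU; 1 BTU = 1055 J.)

Heat load = 83900 MJ = 83,900,000,000 J / 1055 = 79,526,066 BTU
Gas: input = 79,526,066 / 0.88 = 90,370,530 BTU = 903.7 therm → 903.7 × $2.48 = $2,241.19
Electric: 79,526,066 BTU / 3412 = 23,310 kWh → × $0.292 = $6,805.86
Difference = |$2,241.19 − $6,805.86| = $4,564.68 ≈ $4565

$4565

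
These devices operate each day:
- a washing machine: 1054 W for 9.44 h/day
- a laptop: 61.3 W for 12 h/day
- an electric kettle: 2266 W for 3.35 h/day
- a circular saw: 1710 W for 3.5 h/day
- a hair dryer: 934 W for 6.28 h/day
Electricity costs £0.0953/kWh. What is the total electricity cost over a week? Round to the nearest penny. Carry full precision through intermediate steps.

washing machine: 1054 W × 9.44 h × 7 d = 69,648 Wh = 69.65 kWh
laptop: 61.3 W × 12 h × 7 d = 5,149 Wh = 5.149 kWh
electric kettle: 2266 W × 3.35 h × 7 d = 53,138 Wh = 53.14 kWh
circular saw: 1710 W × 3.5 h × 7 d = 41,895 Wh = 41.9 kWh
hair dryer: 934 W × 6.28 h × 7 d = 41,059 Wh = 41.06 kWh
Total energy = 69.65 + 5.149 + 53.14 + 41.9 + 41.06 = 210.9 kWh
Cost = 210.9 kWh × £0.0953 = £20.10

£20.10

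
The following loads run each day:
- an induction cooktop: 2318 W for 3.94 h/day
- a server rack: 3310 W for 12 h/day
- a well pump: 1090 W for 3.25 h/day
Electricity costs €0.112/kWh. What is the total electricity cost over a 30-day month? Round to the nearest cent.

induction cooktop: 2318 W × 3.94 h × 30 d = 273,988 Wh = 274 kWh
server rack: 3310 W × 12 h × 30 d = 1,191,600 Wh = 1,192 kWh
well pump: 1090 W × 3.25 h × 30 d = 106,275 Wh = 106.3 kWh
Total energy = 274 + 1,192 + 106.3 = 1,572 kWh
Cost = 1,572 kWh × €0.112 = €176.05

€176.05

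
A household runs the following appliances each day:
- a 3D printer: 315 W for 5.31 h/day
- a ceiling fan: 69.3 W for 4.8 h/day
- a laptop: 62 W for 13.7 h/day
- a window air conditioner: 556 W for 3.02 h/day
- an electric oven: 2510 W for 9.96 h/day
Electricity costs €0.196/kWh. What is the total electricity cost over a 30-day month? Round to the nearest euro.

€174

3D printer: 315 W × 5.31 h × 30 d = 50,179 Wh = 50.18 kWh
ceiling fan: 69.3 W × 4.8 h × 30 d = 9,979 Wh = 9.979 kWh
laptop: 62 W × 13.7 h × 30 d = 25,482 Wh = 25.48 kWh
window air conditioner: 556 W × 3.02 h × 30 d = 50,374 Wh = 50.37 kWh
electric oven: 2510 W × 9.96 h × 30 d = 749,988 Wh = 750 kWh
Total energy = 50.18 + 9.979 + 25.48 + 50.37 + 750 = 886 kWh
Cost = 886 kWh × €0.196 = €173.66 ≈ €174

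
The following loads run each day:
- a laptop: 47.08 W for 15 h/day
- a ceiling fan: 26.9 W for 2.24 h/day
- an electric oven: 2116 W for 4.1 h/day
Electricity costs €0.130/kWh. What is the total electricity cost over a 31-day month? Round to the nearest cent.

laptop: 47.08 W × 15 h × 31 d = 21,892 Wh = 21.89 kWh
ceiling fan: 26.9 W × 2.24 h × 31 d = 1,868 Wh = 1.868 kWh
electric oven: 2116 W × 4.1 h × 31 d = 268,944 Wh = 268.9 kWh
Total energy = 21.89 + 1.868 + 268.9 = 292.7 kWh
Cost = 292.7 kWh × €0.130 = €38.05

€38.05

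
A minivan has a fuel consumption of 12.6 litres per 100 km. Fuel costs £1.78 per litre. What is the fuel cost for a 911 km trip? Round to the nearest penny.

£204.32

Fuel = 12.6 L/100 km × 911 km / 100 = 114.8 L
Cost = 114.8 L × £1.78/L = £204.32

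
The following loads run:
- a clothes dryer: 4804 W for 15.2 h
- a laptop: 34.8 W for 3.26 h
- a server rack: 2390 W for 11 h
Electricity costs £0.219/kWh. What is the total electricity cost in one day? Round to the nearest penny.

clothes dryer: 4804 W × 15.2 h = 73,021 Wh = 73.02 kWh
laptop: 34.8 W × 3.26 h = 113 Wh = 0.1134 kWh
server rack: 2390 W × 11 h = 26,290 Wh = 26.29 kWh
Total energy = 73.02 + 0.1134 + 26.29 = 99.42 kWh
Cost = 99.42 kWh × £0.219 = £21.77

£21.77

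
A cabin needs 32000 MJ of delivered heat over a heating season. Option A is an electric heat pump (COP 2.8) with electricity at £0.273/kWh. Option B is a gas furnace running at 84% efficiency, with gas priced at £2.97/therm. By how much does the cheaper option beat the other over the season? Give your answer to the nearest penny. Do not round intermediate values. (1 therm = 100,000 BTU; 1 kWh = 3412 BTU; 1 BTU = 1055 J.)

£205.70

Heat load = 32000 MJ = 32,000,000,000 J / 1055 = 30,331,754 BTU
Gas: input = 30,331,754 / 0.84 = 36,109,230 BTU = 361.1 therm → 361.1 × £2.97 = £1,072.44
Heat pump: 30,331,754 BTU / 3412 = 8,890 kWh heat; / 2.8 = 3,175 kWh in → × £0.273 = £866.75
Difference = |£1,072.44 − £866.75| = £205.70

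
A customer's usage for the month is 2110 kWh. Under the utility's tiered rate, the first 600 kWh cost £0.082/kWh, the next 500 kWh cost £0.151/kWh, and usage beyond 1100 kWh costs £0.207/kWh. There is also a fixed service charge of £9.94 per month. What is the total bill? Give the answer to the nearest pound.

£344

First 600 kWh × £0.082 = £49.20
Next 500 kWh × £0.151 = £75.50
Remaining 1010 kWh × £0.207 = £209.07
Energy charge = £333.77; + service £9.94 = £343.71 ≈ £344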